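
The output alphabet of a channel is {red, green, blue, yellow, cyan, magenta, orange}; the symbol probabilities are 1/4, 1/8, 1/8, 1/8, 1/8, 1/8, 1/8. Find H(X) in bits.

2.75 bits

Each probability is a power of 1/2, so log₂(1/p) is an integer.
H = Σ p·log₂(1/p) = 1/4·2 + 1/8·3 + 1/8·3 + 1/8·3 + 1/8·3 + 1/8·3 + 1/8·3 = 2.75 bits.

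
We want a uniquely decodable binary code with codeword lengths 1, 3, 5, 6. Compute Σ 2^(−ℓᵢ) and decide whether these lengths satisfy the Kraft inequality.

With common denominator 2^6 = 64: Σ 2^(−ℓᵢ) = 32/64 + 8/64 + 2/64 + 1/64 = 43/64 = 0.671875.
Kraft's inequality requires Σ ≤ 1; here Σ = 0.671875 ≤ 1, so such a prefix code exists.

0.671875; yes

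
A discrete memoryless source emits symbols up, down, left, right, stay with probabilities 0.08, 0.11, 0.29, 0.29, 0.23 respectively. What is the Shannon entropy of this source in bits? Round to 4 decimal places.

2.1653 bits

H = −Σ pᵢ log₂ pᵢ.
−0.08·log₂(0.08) = 0.2915
−0.11·log₂(0.11) = 0.3503
−0.29·log₂(0.29) = 0.5179
−0.29·log₂(0.29) = 0.5179
−0.23·log₂(0.23) = 0.4877
Sum ≈ 2.1653 → 2.1653 bits.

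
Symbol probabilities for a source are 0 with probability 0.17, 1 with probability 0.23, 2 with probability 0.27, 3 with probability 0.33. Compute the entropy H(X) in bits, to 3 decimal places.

H = −Σ pᵢ log₂ pᵢ.
−0.17·log₂(0.17) = 0.4346
−0.23·log₂(0.23) = 0.4877
−0.27·log₂(0.27) = 0.5100
−0.33·log₂(0.33) = 0.5278
Sum ≈ 1.9601 → 1.960 bits.

1.960 bits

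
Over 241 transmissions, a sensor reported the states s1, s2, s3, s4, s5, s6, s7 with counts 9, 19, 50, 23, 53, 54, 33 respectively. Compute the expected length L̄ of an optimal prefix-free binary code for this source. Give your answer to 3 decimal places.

2.672 bits/symbol

Probabilities are the counts divided by 241.
Repeatedly combine the two least-probable nodes; the expected code length is the sum of the merged weights.
merge 9/241 + 19/241 → 28/241
merge 23/241 + 28/241 → 51/241
merge 33/241 + 50/241 → 83/241
merge 51/241 + 53/241 → 104/241
merge 54/241 + 83/241 → 137/241
merge 104/241 + 137/241 → 1
L = 28/241 + 51/241 + 83/241 + 104/241 + 137/241 + 1 = 644/241 ≈ 2.672 bits/symbol.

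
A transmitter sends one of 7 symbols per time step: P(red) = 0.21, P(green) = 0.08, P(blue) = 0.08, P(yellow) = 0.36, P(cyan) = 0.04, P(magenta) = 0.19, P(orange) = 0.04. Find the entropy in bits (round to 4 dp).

2.4132 bits

H = −Σ pᵢ log₂ pᵢ.
−0.21·log₂(0.21) = 0.4728
−0.08·log₂(0.08) = 0.2915
−0.08·log₂(0.08) = 0.2915
−0.36·log₂(0.36) = 0.5306
−0.04·log₂(0.04) = 0.1858
−0.19·log₂(0.19) = 0.4552
−0.04·log₂(0.04) = 0.1858
Sum ≈ 2.4132 → 2.4132 bits.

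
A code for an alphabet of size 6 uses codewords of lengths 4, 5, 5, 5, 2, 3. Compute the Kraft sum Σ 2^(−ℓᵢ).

With common denominator 2^5 = 32: Σ 2^(−ℓᵢ) = 2/32 + 1/32 + 1/32 + 1/32 + 8/32 + 4/32 = 17/32 = 0.53125.

0.53125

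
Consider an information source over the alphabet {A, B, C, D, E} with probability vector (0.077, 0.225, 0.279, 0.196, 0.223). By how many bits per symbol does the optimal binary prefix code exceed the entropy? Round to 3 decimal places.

0.047 bits

Entropy H = −Σ p log₂ p ≈ 2.2264 bits.
Huffman merges: 77/1000+49/250→273/1000; 223/1000+9/40→56/125; 273/1000+279/1000→69/125; 56/125+69/125→1. L = 2273/1000 ≈ 2.2730.
L − H = 2.2730 − 2.2264 = 0.047 bits.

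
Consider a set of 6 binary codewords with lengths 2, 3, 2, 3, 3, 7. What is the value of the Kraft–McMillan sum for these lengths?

0.8828125

With common denominator 2^7 = 128: Σ 2^(−ℓᵢ) = 32/128 + 16/128 + 32/128 + 16/128 + 16/128 + 1/128 = 113/128 = 0.8828125.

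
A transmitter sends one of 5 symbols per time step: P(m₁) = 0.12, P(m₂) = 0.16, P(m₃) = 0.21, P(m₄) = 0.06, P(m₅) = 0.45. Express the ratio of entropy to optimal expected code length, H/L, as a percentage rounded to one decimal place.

Entropy H = −Σ p log₂ p ≈ 2.0248 bits.
Huffman merges: 3/50+3/25→9/50; 4/25+9/50→17/50; 21/100+17/50→11/20; 9/20+11/20→1. L = 207/100 ≈ 2.0700.
Efficiency = H/L = 2.0248/2.0700 = 97.8%.

97.8%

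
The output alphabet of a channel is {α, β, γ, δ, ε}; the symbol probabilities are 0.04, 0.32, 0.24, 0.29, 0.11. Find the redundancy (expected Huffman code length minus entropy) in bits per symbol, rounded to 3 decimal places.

0.076 bits

Entropy H = −Σ p log₂ p ≈ 2.0741 bits.
Huffman merges: 1/25+11/100→3/20; 3/20+6/25→39/100; 29/100+8/25→61/100; 39/100+61/100→1. L = 43/20 ≈ 2.1500.
L − H = 2.1500 − 2.0741 = 0.076 bits.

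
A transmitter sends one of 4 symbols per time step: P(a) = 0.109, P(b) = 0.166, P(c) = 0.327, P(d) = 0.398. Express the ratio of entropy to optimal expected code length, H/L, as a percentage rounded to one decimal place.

97.8%

Entropy H = −Σ p log₂ p ≈ 1.8349 bits.
Huffman merges: 109/1000+83/500→11/40; 11/40+327/1000→301/500; 199/500+301/500→1. L = 1877/1000 ≈ 1.8770.
Efficiency = H/L = 1.8349/1.8770 = 97.8%.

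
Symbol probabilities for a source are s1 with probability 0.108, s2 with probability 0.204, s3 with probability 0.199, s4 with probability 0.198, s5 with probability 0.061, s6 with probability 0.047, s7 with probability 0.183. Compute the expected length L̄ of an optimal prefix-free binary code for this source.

Repeatedly combine the two least-probable nodes; the expected code length is the sum of the merged weights.
merge 47/1000 + 61/1000 → 27/250
merge 27/250 + 27/250 → 27/125
merge 183/1000 + 99/500 → 381/1000
merge 199/1000 + 51/250 → 403/1000
merge 27/125 + 381/1000 → 597/1000
merge 403/1000 + 597/1000 → 1
L = 27/250 + 27/125 + 381/1000 + 403/1000 + 597/1000 + 1 = 541/200 = 2.705 bits/symbol.

2.705 bits/symbol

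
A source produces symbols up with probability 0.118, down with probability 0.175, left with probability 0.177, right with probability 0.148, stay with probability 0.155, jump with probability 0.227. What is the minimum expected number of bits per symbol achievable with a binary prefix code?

2.596 bits/symbol

Repeatedly combine the two least-probable nodes; the expected code length is the sum of the merged weights.
merge 59/500 + 37/250 → 133/500
merge 31/200 + 7/40 → 33/100
merge 177/1000 + 227/1000 → 101/250
merge 133/500 + 33/100 → 149/250
merge 101/250 + 149/250 → 1
L = 133/500 + 33/100 + 101/250 + 149/250 + 1 = 649/250 = 2.596 bits/symbol.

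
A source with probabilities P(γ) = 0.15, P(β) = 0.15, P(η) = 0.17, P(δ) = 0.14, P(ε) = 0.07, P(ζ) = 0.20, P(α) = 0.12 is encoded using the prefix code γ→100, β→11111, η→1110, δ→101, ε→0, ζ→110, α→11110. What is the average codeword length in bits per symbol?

3.57 bits/symbol

L̄ = Σ pᵢ·ℓᵢ = 0.15·3 + 0.15·5 + 0.17·4 + 0.14·3 + 0.07·1 + 0.20·3 + 0.12·5 = 3.57 bits/symbol.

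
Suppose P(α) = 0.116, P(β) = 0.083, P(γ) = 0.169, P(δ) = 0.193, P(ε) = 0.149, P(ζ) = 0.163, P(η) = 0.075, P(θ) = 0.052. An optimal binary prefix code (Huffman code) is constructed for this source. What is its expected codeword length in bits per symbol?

2.934 bits/symbol

Repeatedly combine the two least-probable nodes; the expected code length is the sum of the merged weights.
merge 13/250 + 3/40 → 127/1000
merge 83/1000 + 29/250 → 199/1000
merge 127/1000 + 149/1000 → 69/250
merge 163/1000 + 169/1000 → 83/250
merge 193/1000 + 199/1000 → 49/125
merge 69/250 + 83/250 → 76/125
merge 49/125 + 76/125 → 1
L = 127/1000 + 199/1000 + 69/250 + 83/250 + 49/125 + 76/125 + 1 = 1467/500 = 2.934 bits/symbol.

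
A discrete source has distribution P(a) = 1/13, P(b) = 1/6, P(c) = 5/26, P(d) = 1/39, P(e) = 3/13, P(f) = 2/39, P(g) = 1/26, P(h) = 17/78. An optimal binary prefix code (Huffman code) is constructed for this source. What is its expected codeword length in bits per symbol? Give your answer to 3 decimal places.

Repeatedly combine the two least-probable nodes; the expected code length is the sum of the merged weights.
merge 1/39 + 1/26 → 5/78
merge 2/39 + 5/78 → 3/26
merge 1/13 + 3/26 → 5/26
merge 1/6 + 5/26 → 14/39
merge 5/26 + 17/78 → 16/39
merge 3/13 + 14/39 → 23/39
merge 16/39 + 23/39 → 1
L = 5/78 + 3/26 + 5/26 + 14/39 + 16/39 + 23/39 + 1 = 71/26 ≈ 2.731 bits/symbol.

2.731 bits/symbol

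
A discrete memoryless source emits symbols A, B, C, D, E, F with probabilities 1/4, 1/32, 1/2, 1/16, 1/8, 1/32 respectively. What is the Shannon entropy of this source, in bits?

1.9375 bits

Each probability is a power of 1/2, so log₂(1/p) is an integer.
H = Σ p·log₂(1/p) = 1/4·2 + 1/32·5 + 1/2·1 + 1/16·4 + 1/8·3 + 1/32·5 = 1.9375 bits.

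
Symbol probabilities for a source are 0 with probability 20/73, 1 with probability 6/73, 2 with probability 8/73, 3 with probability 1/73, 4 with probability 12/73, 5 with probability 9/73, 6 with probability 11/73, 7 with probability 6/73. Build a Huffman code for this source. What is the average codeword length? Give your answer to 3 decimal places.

2.822 bits/symbol

Repeatedly combine the two least-probable nodes; the expected code length is the sum of the merged weights.
merge 1/73 + 6/73 → 7/73
merge 6/73 + 7/73 → 13/73
merge 8/73 + 9/73 → 17/73
merge 11/73 + 12/73 → 23/73
merge 13/73 + 17/73 → 30/73
merge 20/73 + 23/73 → 43/73
merge 30/73 + 43/73 → 1
L = 7/73 + 13/73 + 17/73 + 23/73 + 30/73 + 43/73 + 1 = 206/73 ≈ 2.822 bits/symbol.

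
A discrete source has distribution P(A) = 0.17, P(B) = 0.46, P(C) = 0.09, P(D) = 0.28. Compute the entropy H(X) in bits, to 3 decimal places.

1.777 bits

H = −Σ pᵢ log₂ pᵢ.
−0.17·log₂(0.17) = 0.4346
−0.46·log₂(0.46) = 0.5153
−0.09·log₂(0.09) = 0.3127
−0.28·log₂(0.28) = 0.5142
Sum ≈ 1.7768 → 1.777 bits.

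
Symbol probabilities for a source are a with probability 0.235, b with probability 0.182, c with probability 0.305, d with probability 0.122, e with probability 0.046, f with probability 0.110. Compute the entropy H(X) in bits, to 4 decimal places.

H = −Σ pᵢ log₂ pᵢ.
−0.235·log₂(0.235) = 0.4910
−0.182·log₂(0.182) = 0.4474
−0.305·log₂(0.305) = 0.5225
−0.122·log₂(0.122) = 0.3703
−0.046·log₂(0.046) = 0.2043
−0.110·log₂(0.110) = 0.3503
Sum ≈ 2.3857 → 2.3857 bits.

2.3857 bits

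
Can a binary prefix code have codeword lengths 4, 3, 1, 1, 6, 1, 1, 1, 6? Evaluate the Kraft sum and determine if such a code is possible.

With common denominator 2^6 = 64: Σ 2^(−ℓᵢ) = 4/64 + 8/64 + 32/64 + 32/64 + 1/64 + 32/64 + 32/64 + 32/64 + 1/64 = 174/64 = 2.71875.
Kraft's inequality requires Σ ≤ 1; here Σ = 2.71875 > 1, so no such prefix code exists.

2.71875; no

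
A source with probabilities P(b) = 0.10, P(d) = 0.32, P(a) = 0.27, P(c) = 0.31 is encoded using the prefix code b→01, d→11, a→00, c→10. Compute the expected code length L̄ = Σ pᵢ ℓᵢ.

L̄ = Σ pᵢ·ℓᵢ = 0.10·2 + 0.32·2 + 0.27·2 + 0.31·2 = 2 bits/symbol.

2 bits/symbol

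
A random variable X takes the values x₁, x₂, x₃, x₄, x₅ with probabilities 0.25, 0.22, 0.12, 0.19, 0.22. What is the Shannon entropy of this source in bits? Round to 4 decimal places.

2.2834 bits

H = −Σ pᵢ log₂ pᵢ.
−0.25·log₂(0.25) = 0.5000
−0.22·log₂(0.22) = 0.4806
−0.12·log₂(0.12) = 0.3671
−0.19·log₂(0.19) = 0.4552
−0.22·log₂(0.22) = 0.4806
Sum ≈ 2.2834 → 2.2834 bits.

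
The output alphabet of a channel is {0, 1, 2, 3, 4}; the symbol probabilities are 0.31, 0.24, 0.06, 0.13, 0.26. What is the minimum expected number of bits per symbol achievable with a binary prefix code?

Repeatedly combine the two least-probable nodes; the expected code length is the sum of the merged weights.
merge 3/50 + 13/100 → 19/100
merge 19/100 + 6/25 → 43/100
merge 13/50 + 31/100 → 57/100
merge 43/100 + 57/100 → 1
L = 19/100 + 43/100 + 57/100 + 1 = 219/100 = 2.19 bits/symbol.

2.19 bits/symbol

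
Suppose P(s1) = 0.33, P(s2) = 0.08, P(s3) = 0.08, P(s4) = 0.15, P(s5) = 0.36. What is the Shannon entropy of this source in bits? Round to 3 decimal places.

H = −Σ pᵢ log₂ pᵢ.
−0.33·log₂(0.33) = 0.5278
−0.08·log₂(0.08) = 0.2915
−0.08·log₂(0.08) = 0.2915
−0.15·log₂(0.15) = 0.4105
−0.36·log₂(0.36) = 0.5306
Sum ≈ 2.0520 → 2.052 bits.

2.052 bits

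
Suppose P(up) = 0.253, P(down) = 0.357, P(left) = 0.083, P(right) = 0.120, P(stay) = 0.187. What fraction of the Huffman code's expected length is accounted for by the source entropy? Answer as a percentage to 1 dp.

97.6%

Entropy H = −Σ p log₂ p ≈ 2.1496 bits.
Huffman merges: 83/1000+3/25→203/1000; 187/1000+203/1000→39/100; 253/1000+357/1000→61/100; 39/100+61/100→1. L = 2203/1000 ≈ 2.2030.
Efficiency = H/L = 2.1496/2.2030 = 97.6%.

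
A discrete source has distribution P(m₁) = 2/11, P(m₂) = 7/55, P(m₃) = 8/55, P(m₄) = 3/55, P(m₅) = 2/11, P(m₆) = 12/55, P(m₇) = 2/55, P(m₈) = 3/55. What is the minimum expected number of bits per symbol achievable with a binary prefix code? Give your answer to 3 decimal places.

Repeatedly combine the two least-probable nodes; the expected code length is the sum of the merged weights.
merge 2/55 + 3/55 → 1/11
merge 3/55 + 1/11 → 8/55
merge 7/55 + 8/55 → 3/11
merge 8/55 + 2/11 → 18/55
merge 2/11 + 12/55 → 2/5
merge 3/11 + 18/55 → 3/5
merge 2/5 + 3/5 → 1
L = 1/11 + 8/55 + 3/11 + 18/55 + 2/5 + 3/5 + 1 = 156/55 ≈ 2.836 bits/symbol.

2.836 bits/symbol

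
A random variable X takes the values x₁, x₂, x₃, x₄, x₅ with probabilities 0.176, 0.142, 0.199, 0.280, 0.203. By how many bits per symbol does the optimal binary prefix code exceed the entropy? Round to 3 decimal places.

Entropy H = −Σ p log₂ p ≈ 2.2857 bits.
Huffman merges: 71/500+22/125→159/500; 199/1000+203/1000→201/500; 7/25+159/500→299/500; 201/500+299/500→1. L = 1159/500 ≈ 2.3180.
L − H = 2.3180 − 2.2857 = 0.032 bits.

0.032 bits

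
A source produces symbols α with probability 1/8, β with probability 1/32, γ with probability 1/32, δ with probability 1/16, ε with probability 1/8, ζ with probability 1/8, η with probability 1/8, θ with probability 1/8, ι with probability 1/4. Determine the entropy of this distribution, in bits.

Each probability is a power of 1/2, so log₂(1/p) is an integer.
H = Σ p·log₂(1/p) = 1/8·3 + 1/32·5 + 1/32·5 + 1/16·4 + 1/8·3 + 1/8·3 + 1/8·3 + 1/8·3 + 1/4·2 = 2.9375 bits.

2.9375 bits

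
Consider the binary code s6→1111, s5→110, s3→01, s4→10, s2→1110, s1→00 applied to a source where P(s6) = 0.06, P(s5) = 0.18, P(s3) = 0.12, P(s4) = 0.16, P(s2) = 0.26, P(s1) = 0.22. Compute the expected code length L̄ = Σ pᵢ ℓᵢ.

2.82 bits/symbol

L̄ = Σ pᵢ·ℓᵢ = 0.06·4 + 0.18·3 + 0.12·2 + 0.16·2 + 0.26·4 + 0.22·2 = 2.82 bits/symbol.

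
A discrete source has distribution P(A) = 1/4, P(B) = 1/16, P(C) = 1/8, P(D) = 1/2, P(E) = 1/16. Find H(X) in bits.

1.875 bits

Each probability is a power of 1/2, so log₂(1/p) is an integer.
H = Σ p·log₂(1/p) = 1/4·2 + 1/16·4 + 1/8·3 + 1/2·1 + 1/16·4 = 1.875 bits.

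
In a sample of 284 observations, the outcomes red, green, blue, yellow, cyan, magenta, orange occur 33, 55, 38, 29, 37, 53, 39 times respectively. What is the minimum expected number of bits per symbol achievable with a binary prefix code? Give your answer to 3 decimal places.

2.806 bits/symbol

Probabilities are the counts divided by 284.
Repeatedly combine the two least-probable nodes; the expected code length is the sum of the merged weights.
merge 29/284 + 33/284 → 31/142
merge 37/284 + 19/142 → 75/284
merge 39/284 + 53/284 → 23/71
merge 55/284 + 31/142 → 117/284
merge 75/284 + 23/71 → 167/284
merge 117/284 + 167/284 → 1
L = 31/142 + 75/284 + 23/71 + 117/284 + 167/284 + 1 = 797/284 ≈ 2.806 bits/symbol.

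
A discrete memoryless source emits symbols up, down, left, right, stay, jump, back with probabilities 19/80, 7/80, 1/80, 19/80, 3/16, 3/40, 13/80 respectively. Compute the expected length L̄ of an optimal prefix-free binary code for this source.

2.6 bits/symbol

Repeatedly combine the two least-probable nodes; the expected code length is the sum of the merged weights.
merge 1/80 + 3/40 → 7/80
merge 7/80 + 7/80 → 7/40
merge 13/80 + 7/40 → 27/80
merge 3/16 + 19/80 → 17/40
merge 19/80 + 27/80 → 23/40
merge 17/40 + 23/40 → 1
L = 7/80 + 7/40 + 27/80 + 17/40 + 23/40 + 1 = 13/5 = 2.6 bits/symbol.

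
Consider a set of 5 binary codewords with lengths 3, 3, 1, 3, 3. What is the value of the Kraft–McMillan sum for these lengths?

1

With common denominator 2^3 = 8: Σ 2^(−ℓᵢ) = 1/8 + 1/8 + 4/8 + 1/8 + 1/8 = 8/8 = 1.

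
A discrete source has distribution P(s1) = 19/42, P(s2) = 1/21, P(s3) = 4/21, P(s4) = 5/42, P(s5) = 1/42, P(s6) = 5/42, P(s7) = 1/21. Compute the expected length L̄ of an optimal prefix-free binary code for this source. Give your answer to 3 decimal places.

2.286 bits/symbol

Repeatedly combine the two least-probable nodes; the expected code length is the sum of the merged weights.
merge 1/42 + 1/21 → 1/14
merge 1/21 + 1/14 → 5/42
merge 5/42 + 5/42 → 5/21
merge 5/42 + 4/21 → 13/42
merge 5/21 + 13/42 → 23/42
merge 19/42 + 23/42 → 1
L = 1/14 + 5/42 + 5/21 + 13/42 + 23/42 + 1 = 16/7 ≈ 2.286 bits/symbol.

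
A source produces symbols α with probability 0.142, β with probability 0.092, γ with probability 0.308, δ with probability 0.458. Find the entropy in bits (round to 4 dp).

1.7558 bits

H = −Σ pᵢ log₂ pᵢ.
−0.142·log₂(0.142) = 0.3999
−0.092·log₂(0.092) = 0.3167
−0.308·log₂(0.308) = 0.5233
−0.458·log₂(0.458) = 0.5160
Sum ≈ 1.7558 → 1.7558 bits.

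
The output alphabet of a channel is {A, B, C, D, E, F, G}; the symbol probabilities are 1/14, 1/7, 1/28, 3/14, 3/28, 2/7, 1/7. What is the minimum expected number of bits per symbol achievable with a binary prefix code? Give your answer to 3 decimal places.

2.607 bits/symbol

Repeatedly combine the two least-probable nodes; the expected code length is the sum of the merged weights.
merge 1/28 + 1/14 → 3/28
merge 3/28 + 3/28 → 3/14
merge 1/7 + 1/7 → 2/7
merge 3/14 + 3/14 → 3/7
merge 2/7 + 2/7 → 4/7
merge 3/7 + 4/7 → 1
L = 3/28 + 3/14 + 2/7 + 3/7 + 4/7 + 1 = 73/28 ≈ 2.607 bits/symbol.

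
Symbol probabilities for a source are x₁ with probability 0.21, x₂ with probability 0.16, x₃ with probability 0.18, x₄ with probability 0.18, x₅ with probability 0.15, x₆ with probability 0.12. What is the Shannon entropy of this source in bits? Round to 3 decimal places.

H = −Σ pᵢ log₂ pᵢ.
−0.21·log₂(0.21) = 0.4728
−0.16·log₂(0.16) = 0.4230
−0.18·log₂(0.18) = 0.4453
−0.18·log₂(0.18) = 0.4453
−0.15·log₂(0.15) = 0.4105
−0.12·log₂(0.12) = 0.3671
Sum ≈ 2.5641 → 2.564 bits.

2.564 bits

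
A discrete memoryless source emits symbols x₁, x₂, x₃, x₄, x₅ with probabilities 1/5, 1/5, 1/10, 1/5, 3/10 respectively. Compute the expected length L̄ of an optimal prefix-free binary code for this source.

2.3 bits/symbol

Repeatedly combine the two least-probable nodes; the expected code length is the sum of the merged weights.
merge 1/10 + 1/5 → 3/10
merge 1/5 + 1/5 → 2/5
merge 3/10 + 3/10 → 3/5
merge 2/5 + 3/5 → 1
L = 3/10 + 2/5 + 3/5 + 1 = 23/10 = 2.3 bits/symbol.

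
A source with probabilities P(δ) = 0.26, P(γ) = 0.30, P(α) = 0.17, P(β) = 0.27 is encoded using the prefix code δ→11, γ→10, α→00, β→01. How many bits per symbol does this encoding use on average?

L̄ = Σ pᵢ·ℓᵢ = 0.26·2 + 0.30·2 + 0.17·2 + 0.27·2 = 2 bits/symbol.

2 bits/symbol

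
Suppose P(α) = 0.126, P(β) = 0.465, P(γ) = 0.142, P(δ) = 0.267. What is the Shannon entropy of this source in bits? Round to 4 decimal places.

1.7988 bits

H = −Σ pᵢ log₂ pᵢ.
−0.126·log₂(0.126) = 0.3766
−0.465·log₂(0.465) = 0.5137
−0.142·log₂(0.142) = 0.3999
−0.267·log₂(0.267) = 0.5087
Sum ≈ 1.7988 → 1.7988 bits.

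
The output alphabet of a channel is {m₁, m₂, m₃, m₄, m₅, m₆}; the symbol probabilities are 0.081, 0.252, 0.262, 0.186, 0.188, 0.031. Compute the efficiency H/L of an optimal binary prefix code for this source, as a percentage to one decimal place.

Entropy H = −Σ p log₂ p ≈ 2.3611 bits.
Huffman merges: 31/1000+81/1000→14/125; 14/125+93/500→149/500; 47/250+63/250→11/25; 131/500+149/500→14/25; 11/25+14/25→1. L = 241/100 ≈ 2.4100.
Efficiency = H/L = 2.3611/2.4100 = 98.0%.

98.0%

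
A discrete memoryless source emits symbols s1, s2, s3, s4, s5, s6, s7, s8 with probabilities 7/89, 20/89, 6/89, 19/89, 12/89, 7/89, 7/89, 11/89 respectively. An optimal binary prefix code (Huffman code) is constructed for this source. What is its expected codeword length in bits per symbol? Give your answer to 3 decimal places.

Repeatedly combine the two least-probable nodes; the expected code length is the sum of the merged weights.
merge 6/89 + 7/89 → 13/89
merge 7/89 + 7/89 → 14/89
merge 11/89 + 12/89 → 23/89
merge 13/89 + 14/89 → 27/89
merge 19/89 + 20/89 → 39/89
merge 23/89 + 27/89 → 50/89
merge 39/89 + 50/89 → 1
L = 13/89 + 14/89 + 23/89 + 27/89 + 39/89 + 50/89 + 1 = 255/89 ≈ 2.865 bits/symbol.

2.865 bits/symbol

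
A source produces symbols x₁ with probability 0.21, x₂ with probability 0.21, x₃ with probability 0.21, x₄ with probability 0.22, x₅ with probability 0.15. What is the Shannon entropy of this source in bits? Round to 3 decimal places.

H = −Σ pᵢ log₂ pᵢ.
−0.21·log₂(0.21) = 0.4728
−0.21·log₂(0.21) = 0.4728
−0.21·log₂(0.21) = 0.4728
−0.22·log₂(0.22) = 0.4806
−0.15·log₂(0.15) = 0.4105
Sum ≈ 2.3096 → 2.310 bits.

2.310 bits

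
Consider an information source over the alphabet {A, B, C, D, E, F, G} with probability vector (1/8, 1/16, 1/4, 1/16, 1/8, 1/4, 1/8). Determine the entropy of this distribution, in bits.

Each probability is a power of 1/2, so log₂(1/p) is an integer.
H = Σ p·log₂(1/p) = 1/8·3 + 1/16·4 + 1/4·2 + 1/16·4 + 1/8·3 + 1/4·2 + 1/8·3 = 2.625 bits.

2.625 bits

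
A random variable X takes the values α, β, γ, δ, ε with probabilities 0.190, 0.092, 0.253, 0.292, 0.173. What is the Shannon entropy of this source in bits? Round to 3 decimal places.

H = −Σ pᵢ log₂ pᵢ.
−0.190·log₂(0.190) = 0.4552
−0.092·log₂(0.092) = 0.3167
−0.253·log₂(0.253) = 0.5016
−0.292·log₂(0.292) = 0.5186
−0.173·log₂(0.173) = 0.4379
Sum ≈ 2.2300 → 2.230 bits.

2.230 bits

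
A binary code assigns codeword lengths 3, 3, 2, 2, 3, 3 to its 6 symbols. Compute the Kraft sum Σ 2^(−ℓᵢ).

With common denominator 2^3 = 8: Σ 2^(−ℓᵢ) = 1/8 + 1/8 + 2/8 + 2/8 + 1/8 + 1/8 = 8/8 = 1.

1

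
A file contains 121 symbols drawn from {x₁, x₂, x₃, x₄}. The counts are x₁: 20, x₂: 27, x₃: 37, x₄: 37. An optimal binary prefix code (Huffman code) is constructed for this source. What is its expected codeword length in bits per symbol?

Probabilities are the counts divided by 121.
Repeatedly combine the two least-probable nodes; the expected code length is the sum of the merged weights.
merge 20/121 + 27/121 → 47/121
merge 37/121 + 37/121 → 74/121
merge 47/121 + 74/121 → 1
L = 47/121 + 74/121 + 1 = 2 bits/symbol.

2 bits/symbol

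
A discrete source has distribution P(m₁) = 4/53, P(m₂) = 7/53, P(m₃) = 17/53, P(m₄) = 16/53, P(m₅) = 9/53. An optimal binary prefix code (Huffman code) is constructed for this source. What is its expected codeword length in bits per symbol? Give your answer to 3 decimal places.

Repeatedly combine the two least-probable nodes; the expected code length is the sum of the merged weights.
merge 4/53 + 7/53 → 11/53
merge 9/53 + 11/53 → 20/53
merge 16/53 + 17/53 → 33/53
merge 20/53 + 33/53 → 1
L = 11/53 + 20/53 + 33/53 + 1 = 117/53 ≈ 2.208 bits/symbol.

2.208 bits/symbol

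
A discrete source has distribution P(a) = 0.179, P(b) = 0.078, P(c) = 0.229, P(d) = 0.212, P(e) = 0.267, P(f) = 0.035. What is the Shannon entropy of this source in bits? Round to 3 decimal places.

2.371 bits

H = −Σ pᵢ log₂ pᵢ.
−0.179·log₂(0.179) = 0.4443
−0.078·log₂(0.078) = 0.2871
−0.229·log₂(0.229) = 0.4870
−0.212·log₂(0.212) = 0.4744
−0.267·log₂(0.267) = 0.5087
−0.035·log₂(0.035) = 0.1693
Sum ≈ 2.3707 → 2.371 bits.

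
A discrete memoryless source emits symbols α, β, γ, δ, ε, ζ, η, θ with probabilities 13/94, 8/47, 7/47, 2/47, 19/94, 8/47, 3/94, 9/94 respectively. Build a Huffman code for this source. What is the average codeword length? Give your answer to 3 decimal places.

2.872 bits/symbol

Repeatedly combine the two least-probable nodes; the expected code length is the sum of the merged weights.
merge 3/94 + 2/47 → 7/94
merge 7/94 + 9/94 → 8/47
merge 13/94 + 7/47 → 27/94
merge 8/47 + 8/47 → 16/47
merge 8/47 + 19/94 → 35/94
merge 27/94 + 16/47 → 59/94
merge 35/94 + 59/94 → 1
L = 7/94 + 8/47 + 27/94 + 16/47 + 35/94 + 59/94 + 1 = 135/47 ≈ 2.872 bits/symbol.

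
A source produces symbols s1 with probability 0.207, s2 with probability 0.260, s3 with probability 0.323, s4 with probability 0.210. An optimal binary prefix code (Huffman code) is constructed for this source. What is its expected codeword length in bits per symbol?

Repeatedly combine the two least-probable nodes; the expected code length is the sum of the merged weights.
merge 207/1000 + 21/100 → 417/1000
merge 13/50 + 323/1000 → 583/1000
merge 417/1000 + 583/1000 → 1
L = 417/1000 + 583/1000 + 1 = 2 bits/symbol.

2 bits/symbol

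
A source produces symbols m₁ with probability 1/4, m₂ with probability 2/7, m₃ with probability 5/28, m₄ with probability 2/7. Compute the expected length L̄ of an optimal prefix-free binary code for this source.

Repeatedly combine the two least-probable nodes; the expected code length is the sum of the merged weights.
merge 5/28 + 1/4 → 3/7
merge 2/7 + 2/7 → 4/7
merge 3/7 + 4/7 → 1
L = 3/7 + 4/7 + 1 = 2 bits/symbol.

2 bits/symbol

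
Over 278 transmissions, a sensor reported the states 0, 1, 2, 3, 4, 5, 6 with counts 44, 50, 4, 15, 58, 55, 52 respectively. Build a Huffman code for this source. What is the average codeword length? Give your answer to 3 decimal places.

2.662 bits/symbol

Probabilities are the counts divided by 278.
Repeatedly combine the two least-probable nodes; the expected code length is the sum of the merged weights.
merge 2/139 + 15/278 → 19/278
merge 19/278 + 22/139 → 63/278
merge 25/139 + 26/139 → 51/139
merge 55/278 + 29/139 → 113/278
merge 63/278 + 51/139 → 165/278
merge 113/278 + 165/278 → 1
L = 19/278 + 63/278 + 51/139 + 113/278 + 165/278 + 1 = 370/139 ≈ 2.662 bits/symbol.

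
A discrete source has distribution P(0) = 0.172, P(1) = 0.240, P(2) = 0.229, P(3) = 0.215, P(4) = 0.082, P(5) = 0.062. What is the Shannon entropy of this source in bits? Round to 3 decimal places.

2.439 bits

H = −Σ pᵢ log₂ pᵢ.
−0.172·log₂(0.172) = 0.4368
−0.240·log₂(0.240) = 0.4941
−0.229·log₂(0.229) = 0.4870
−0.215·log₂(0.215) = 0.4768
−0.082·log₂(0.082) = 0.2959
−0.062·log₂(0.062) = 0.2487
Sum ≈ 2.4393 → 2.439 bits.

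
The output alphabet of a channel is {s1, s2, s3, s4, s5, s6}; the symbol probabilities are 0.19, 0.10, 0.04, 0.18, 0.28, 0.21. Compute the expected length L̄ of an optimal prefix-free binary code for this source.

Repeatedly combine the two least-probable nodes; the expected code length is the sum of the merged weights.
merge 1/25 + 1/10 → 7/50
merge 7/50 + 9/50 → 8/25
merge 19/100 + 21/100 → 2/5
merge 7/25 + 8/25 → 3/5
merge 2/5 + 3/5 → 1
L = 7/50 + 8/25 + 2/5 + 3/5 + 1 = 123/50 = 2.46 bits/symbol.

2.46 bits/symbol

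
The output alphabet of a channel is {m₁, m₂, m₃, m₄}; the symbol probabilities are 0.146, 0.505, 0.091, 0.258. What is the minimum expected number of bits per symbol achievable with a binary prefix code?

Repeatedly combine the two least-probable nodes; the expected code length is the sum of the merged weights.
merge 91/1000 + 73/500 → 237/1000
merge 237/1000 + 129/500 → 99/200
merge 99/200 + 101/200 → 1
L = 237/1000 + 99/200 + 1 = 433/250 = 1.732 bits/symbol.

1.732 bits/symbol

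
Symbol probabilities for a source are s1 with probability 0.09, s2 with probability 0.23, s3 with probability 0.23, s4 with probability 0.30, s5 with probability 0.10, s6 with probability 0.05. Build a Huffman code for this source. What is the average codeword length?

Repeatedly combine the two least-probable nodes; the expected code length is the sum of the merged weights.
merge 1/20 + 9/100 → 7/50
merge 1/10 + 7/50 → 6/25
merge 23/100 + 23/100 → 23/50
merge 6/25 + 3/10 → 27/50
merge 23/50 + 27/50 → 1
L = 7/50 + 6/25 + 23/50 + 27/50 + 1 = 119/50 = 2.38 bits/symbol.

2.38 bits/symbol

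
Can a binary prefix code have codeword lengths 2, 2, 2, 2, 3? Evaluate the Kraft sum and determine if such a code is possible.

1.125; no

With common denominator 2^3 = 8: Σ 2^(−ℓᵢ) = 2/8 + 2/8 + 2/8 + 2/8 + 1/8 = 9/8 = 1.125.
Kraft's inequality requires Σ ≤ 1; here Σ = 1.125 > 1, so no such prefix code exists.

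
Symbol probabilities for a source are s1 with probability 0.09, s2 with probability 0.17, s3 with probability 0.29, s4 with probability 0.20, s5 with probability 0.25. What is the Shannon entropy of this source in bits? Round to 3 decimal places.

2.230 bits

H = −Σ pᵢ log₂ pᵢ.
−0.09·log₂(0.09) = 0.3127
−0.17·log₂(0.17) = 0.4346
−0.29·log₂(0.29) = 0.5179
−0.20·log₂(0.20) = 0.4644
−0.25·log₂(0.25) = 0.5000
Sum ≈ 2.2295 → 2.230 bits.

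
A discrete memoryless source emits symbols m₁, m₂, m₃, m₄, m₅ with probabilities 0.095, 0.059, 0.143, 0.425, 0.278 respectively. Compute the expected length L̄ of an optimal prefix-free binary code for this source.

2.026 bits/symbol

Repeatedly combine the two least-probable nodes; the expected code length is the sum of the merged weights.
merge 59/1000 + 19/200 → 77/500
merge 143/1000 + 77/500 → 297/1000
merge 139/500 + 297/1000 → 23/40
merge 17/40 + 23/40 → 1
L = 77/500 + 297/1000 + 23/40 + 1 = 1013/500 = 2.026 bits/symbol.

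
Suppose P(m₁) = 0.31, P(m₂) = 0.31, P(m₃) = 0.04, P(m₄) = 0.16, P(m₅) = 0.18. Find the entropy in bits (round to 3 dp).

2.102 bits

H = −Σ pᵢ log₂ pᵢ.
−0.31·log₂(0.31) = 0.5238
−0.31·log₂(0.31) = 0.5238
−0.04·log₂(0.04) = 0.1858
−0.16·log₂(0.16) = 0.4230
−0.18·log₂(0.18) = 0.4453
Sum ≈ 2.1017 → 2.102 bits.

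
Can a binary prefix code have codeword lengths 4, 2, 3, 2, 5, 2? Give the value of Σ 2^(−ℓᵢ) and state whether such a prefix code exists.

0.96875; yes

With common denominator 2^5 = 32: Σ 2^(−ℓᵢ) = 2/32 + 8/32 + 4/32 + 8/32 + 1/32 + 8/32 = 31/32 = 0.96875.
Kraft's inequality requires Σ ≤ 1; here Σ = 0.96875 ≤ 1, so such a prefix code exists.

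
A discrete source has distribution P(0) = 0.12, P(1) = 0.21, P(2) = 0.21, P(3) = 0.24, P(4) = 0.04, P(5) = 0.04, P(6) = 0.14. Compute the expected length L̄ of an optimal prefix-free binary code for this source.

Repeatedly combine the two least-probable nodes; the expected code length is the sum of the merged weights.
merge 1/25 + 1/25 → 2/25
merge 2/25 + 3/25 → 1/5
merge 7/50 + 1/5 → 17/50
merge 21/100 + 21/100 → 21/50
merge 6/25 + 17/50 → 29/50
merge 21/50 + 29/50 → 1
L = 2/25 + 1/5 + 17/50 + 21/50 + 29/50 + 1 = 131/50 = 2.62 bits/symbol.

2.62 bits/symbol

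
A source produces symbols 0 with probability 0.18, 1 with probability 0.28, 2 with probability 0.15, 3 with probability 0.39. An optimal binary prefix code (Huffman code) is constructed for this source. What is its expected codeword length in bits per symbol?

1.94 bits/symbol

Repeatedly combine the two least-probable nodes; the expected code length is the sum of the merged weights.
merge 3/20 + 9/50 → 33/100
merge 7/25 + 33/100 → 61/100
merge 39/100 + 61/100 → 1
L = 33/100 + 61/100 + 1 = 97/50 = 1.94 bits/symbol.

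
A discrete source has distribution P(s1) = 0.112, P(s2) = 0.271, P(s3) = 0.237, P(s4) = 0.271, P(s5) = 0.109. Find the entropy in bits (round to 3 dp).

2.215 bits

H = −Σ pᵢ log₂ pᵢ.
−0.112·log₂(0.112) = 0.3537
−0.271·log₂(0.271) = 0.5105
−0.237·log₂(0.237) = 0.4923
−0.271·log₂(0.271) = 0.5105
−0.109·log₂(0.109) = 0.3485
Sum ≈ 2.2155 → 2.215 bits.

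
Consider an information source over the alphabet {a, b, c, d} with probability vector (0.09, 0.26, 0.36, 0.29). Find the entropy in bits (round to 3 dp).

H = −Σ pᵢ log₂ pᵢ.
−0.09·log₂(0.09) = 0.3127
−0.26·log₂(0.26) = 0.5053
−0.36·log₂(0.36) = 0.5306
−0.29·log₂(0.29) = 0.5179
Sum ≈ 1.8665 → 1.866 bits.

1.866 bits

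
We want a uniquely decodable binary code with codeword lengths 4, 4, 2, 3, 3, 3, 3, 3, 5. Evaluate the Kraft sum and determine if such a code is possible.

With common denominator 2^5 = 32: Σ 2^(−ℓᵢ) = 2/32 + 2/32 + 8/32 + 4/32 + 4/32 + 4/32 + 4/32 + 4/32 + 1/32 = 33/32 = 1.03125.
Kraft's inequality requires Σ ≤ 1; here Σ = 1.03125 > 1, so no such prefix code exists.

1.03125; no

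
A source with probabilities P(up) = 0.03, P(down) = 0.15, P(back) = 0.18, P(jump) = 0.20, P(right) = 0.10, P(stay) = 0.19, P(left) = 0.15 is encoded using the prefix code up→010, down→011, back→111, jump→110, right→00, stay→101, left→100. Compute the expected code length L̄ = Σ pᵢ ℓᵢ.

2.9 bits/symbol

L̄ = Σ pᵢ·ℓᵢ = 0.03·3 + 0.15·3 + 0.18·3 + 0.20·3 + 0.10·2 + 0.19·3 + 0.15·3 = 2.9 bits/symbol.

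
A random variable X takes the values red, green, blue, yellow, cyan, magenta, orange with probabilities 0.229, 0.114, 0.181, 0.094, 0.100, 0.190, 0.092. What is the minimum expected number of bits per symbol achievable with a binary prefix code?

Repeatedly combine the two least-probable nodes; the expected code length is the sum of the merged weights.
merge 23/250 + 47/500 → 93/500
merge 1/10 + 57/500 → 107/500
merge 181/1000 + 93/500 → 367/1000
merge 19/100 + 107/500 → 101/250
merge 229/1000 + 367/1000 → 149/250
merge 101/250 + 149/250 → 1
L = 93/500 + 107/500 + 367/1000 + 101/250 + 149/250 + 1 = 2767/1000 = 2.767 bits/symbol.

2.767 bits/symbol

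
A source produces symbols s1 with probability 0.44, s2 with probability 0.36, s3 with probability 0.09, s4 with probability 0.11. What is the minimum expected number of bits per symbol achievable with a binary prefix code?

1.76 bits/symbol

Repeatedly combine the two least-probable nodes; the expected code length is the sum of the merged weights.
merge 9/100 + 11/100 → 1/5
merge 1/5 + 9/25 → 14/25
merge 11/25 + 14/25 → 1
L = 1/5 + 14/25 + 1 = 44/25 = 1.76 bits/symbol.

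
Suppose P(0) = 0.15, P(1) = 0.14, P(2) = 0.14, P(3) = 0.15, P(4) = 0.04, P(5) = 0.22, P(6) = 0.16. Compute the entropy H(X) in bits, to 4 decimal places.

2.7047 bits

H = −Σ pᵢ log₂ pᵢ.
−0.15·log₂(0.15) = 0.4105
−0.14·log₂(0.14) = 0.3971
−0.14·log₂(0.14) = 0.3971
−0.15·log₂(0.15) = 0.4105
−0.04·log₂(0.04) = 0.1858
−0.22·log₂(0.22) = 0.4806
−0.16·log₂(0.16) = 0.4230
Sum ≈ 2.7047 → 2.7047 bits.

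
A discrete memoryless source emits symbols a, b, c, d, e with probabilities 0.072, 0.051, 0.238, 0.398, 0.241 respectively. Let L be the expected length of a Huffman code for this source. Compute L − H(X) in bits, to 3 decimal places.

Entropy H = −Σ p log₂ p ≈ 2.0089 bits.
Huffman merges: 51/1000+9/125→123/1000; 123/1000+119/500→361/1000; 241/1000+361/1000→301/500; 199/500+301/500→1. L = 1043/500 ≈ 2.0860.
L − H = 2.0860 − 2.0089 = 0.077 bits.

0.077 bits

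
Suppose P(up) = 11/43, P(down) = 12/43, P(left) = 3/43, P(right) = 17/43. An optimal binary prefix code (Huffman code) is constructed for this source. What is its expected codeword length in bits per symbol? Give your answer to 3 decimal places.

Repeatedly combine the two least-probable nodes; the expected code length is the sum of the merged weights.
merge 3/43 + 11/43 → 14/43
merge 12/43 + 14/43 → 26/43
merge 17/43 + 26/43 → 1
L = 14/43 + 26/43 + 1 = 83/43 ≈ 1.930 bits/symbol.

1.930 bits/symbol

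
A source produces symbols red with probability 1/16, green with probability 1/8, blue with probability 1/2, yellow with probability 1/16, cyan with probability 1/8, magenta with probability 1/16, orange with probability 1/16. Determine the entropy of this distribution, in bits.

Each probability is a power of 1/2, so log₂(1/p) is an integer.
H = Σ p·log₂(1/p) = 1/16·4 + 1/8·3 + 1/2·1 + 1/16·4 + 1/8·3 + 1/16·4 + 1/16·4 = 2.25 bits.

2.25 bits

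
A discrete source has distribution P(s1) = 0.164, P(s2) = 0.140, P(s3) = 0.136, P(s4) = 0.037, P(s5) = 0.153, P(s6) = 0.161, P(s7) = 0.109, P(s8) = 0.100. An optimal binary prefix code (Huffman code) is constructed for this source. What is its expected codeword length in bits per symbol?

2.973 bits/symbol

Repeatedly combine the two least-probable nodes; the expected code length is the sum of the merged weights.
merge 37/1000 + 1/10 → 137/1000
merge 109/1000 + 17/125 → 49/200
merge 137/1000 + 7/50 → 277/1000
merge 153/1000 + 161/1000 → 157/500
merge 41/250 + 49/200 → 409/1000
merge 277/1000 + 157/500 → 591/1000
merge 409/1000 + 591/1000 → 1
L = 137/1000 + 49/200 + 277/1000 + 157/500 + 409/1000 + 591/1000 + 1 = 2973/1000 = 2.973 bits/symbol.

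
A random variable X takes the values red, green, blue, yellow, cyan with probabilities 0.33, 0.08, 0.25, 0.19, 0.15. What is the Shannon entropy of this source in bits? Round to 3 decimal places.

2.185 bits

H = −Σ pᵢ log₂ pᵢ.
−0.33·log₂(0.33) = 0.5278
−0.08·log₂(0.08) = 0.2915
−0.25·log₂(0.25) = 0.5000
−0.19·log₂(0.19) = 0.4552
−0.15·log₂(0.15) = 0.4105
Sum ≈ 2.1851 → 2.185 bits.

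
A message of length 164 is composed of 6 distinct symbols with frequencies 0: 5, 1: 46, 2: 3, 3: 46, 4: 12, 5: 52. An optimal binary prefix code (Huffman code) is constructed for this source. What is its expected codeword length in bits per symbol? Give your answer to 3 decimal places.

2.171 bits/symbol

Probabilities are the counts divided by 164.
Repeatedly combine the two least-probable nodes; the expected code length is the sum of the merged weights.
merge 3/164 + 5/164 → 2/41
merge 2/41 + 3/41 → 5/41
merge 5/41 + 23/82 → 33/82
merge 23/82 + 13/41 → 49/82
merge 33/82 + 49/82 → 1
L = 2/41 + 5/41 + 33/82 + 49/82 + 1 = 89/41 ≈ 2.171 bits/symbol.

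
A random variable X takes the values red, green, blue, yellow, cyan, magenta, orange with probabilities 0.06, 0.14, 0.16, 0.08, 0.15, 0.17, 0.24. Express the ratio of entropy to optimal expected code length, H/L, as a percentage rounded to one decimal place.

Entropy H = −Σ p log₂ p ≈ 2.6944 bits.
Huffman merges: 3/50+2/25→7/50; 7/50+7/50→7/25; 3/20+4/25→31/100; 17/100+6/25→41/100; 7/25+31/100→59/100; 41/100+59/100→1. L = 273/100 ≈ 2.7300.
Efficiency = H/L = 2.6944/2.7300 = 98.7%.

98.7%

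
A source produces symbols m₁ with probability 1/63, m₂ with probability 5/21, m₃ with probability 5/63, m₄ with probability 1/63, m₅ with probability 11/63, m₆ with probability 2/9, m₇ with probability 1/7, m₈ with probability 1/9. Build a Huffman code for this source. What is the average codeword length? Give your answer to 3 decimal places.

Repeatedly combine the two least-probable nodes; the expected code length is the sum of the merged weights.
merge 1/63 + 1/63 → 2/63
merge 2/63 + 5/63 → 1/9
merge 1/9 + 1/9 → 2/9
merge 1/7 + 11/63 → 20/63
merge 2/9 + 2/9 → 4/9
merge 5/21 + 20/63 → 5/9
merge 4/9 + 5/9 → 1
L = 2/63 + 1/9 + 2/9 + 20/63 + 4/9 + 5/9 + 1 = 169/63 ≈ 2.683 bits/symbol.

2.683 bits/symbol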